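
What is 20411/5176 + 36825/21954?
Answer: 106451549/18938984 ≈ 5.6208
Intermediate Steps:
20411/5176 + 36825/21954 = 20411*(1/5176) + 36825*(1/21954) = 20411/5176 + 12275/7318 = 106451549/18938984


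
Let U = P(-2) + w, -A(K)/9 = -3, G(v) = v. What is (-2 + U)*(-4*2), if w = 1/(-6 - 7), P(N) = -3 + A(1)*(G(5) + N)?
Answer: -7896/13 ≈ -607.38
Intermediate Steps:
A(K) = 27 (A(K) = -9*(-3) = 27)
P(N) = 132 + 27*N (P(N) = -3 + 27*(5 + N) = -3 + (135 + 27*N) = 132 + 27*N)
w = -1/13 (w = 1/(-13) = -1/13 ≈ -0.076923)
U = 1013/13 (U = (132 + 27*(-2)) - 1/13 = (132 - 54) - 1/13 = 78 - 1/13 = 1013/13 ≈ 77.923)
(-2 + U)*(-4*2) = (-2 + 1013/13)*(-4*2) = (987/13)*(-8) = -7896/13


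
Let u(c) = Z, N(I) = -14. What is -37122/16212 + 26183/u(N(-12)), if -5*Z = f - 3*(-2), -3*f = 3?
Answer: -70752653/2702 ≈ -26185.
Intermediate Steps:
f = -1 (f = -⅓*3 = -1)
Z = -1 (Z = -(-1 - 3*(-2))/5 = -(-1 + 6)/5 = -⅕*5 = -1)
u(c) = -1
-37122/16212 + 26183/u(N(-12)) = -37122/16212 + 26183/(-1) = -37122*1/16212 + 26183*(-1) = -6187/2702 - 26183 = -70752653/2702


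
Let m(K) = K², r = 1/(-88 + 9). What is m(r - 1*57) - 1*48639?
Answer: -283269983/6241 ≈ -45389.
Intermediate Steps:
r = -1/79 (r = 1/(-79) = -1/79 ≈ -0.012658)
m(r - 1*57) - 1*48639 = (-1/79 - 1*57)² - 1*48639 = (-1/79 - 57)² - 48639 = (-4504/79)² - 48639 = 20286016/6241 - 48639 = -283269983/6241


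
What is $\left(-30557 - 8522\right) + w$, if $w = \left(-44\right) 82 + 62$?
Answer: $-42625$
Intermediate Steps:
$w = -3546$ ($w = -3608 + 62 = -3546$)
$\left(-30557 - 8522\right) + w = \left(-30557 - 8522\right) - 3546 = -39079 - 3546 = -42625$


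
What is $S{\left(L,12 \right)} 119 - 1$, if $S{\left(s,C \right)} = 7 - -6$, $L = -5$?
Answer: $1546$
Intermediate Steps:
$S{\left(s,C \right)} = 13$ ($S{\left(s,C \right)} = 7 + 6 = 13$)
$S{\left(L,12 \right)} 119 - 1 = 13 \cdot 119 - 1 = 1547 - 1 = 1546$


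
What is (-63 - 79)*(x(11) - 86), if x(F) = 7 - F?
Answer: 12780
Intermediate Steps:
(-63 - 79)*(x(11) - 86) = (-63 - 79)*((7 - 1*11) - 86) = -142*((7 - 11) - 86) = -142*(-4 - 86) = -142*(-90) = 12780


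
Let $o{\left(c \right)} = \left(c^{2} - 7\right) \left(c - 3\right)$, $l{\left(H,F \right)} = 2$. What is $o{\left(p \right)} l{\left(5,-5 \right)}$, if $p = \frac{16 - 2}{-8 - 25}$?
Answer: $\frac{1678502}{35937} \approx 46.707$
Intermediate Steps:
$p = - \frac{14}{33}$ ($p = \frac{14}{-33} = 14 \left(- \frac{1}{33}\right) = - \frac{14}{33} \approx -0.42424$)
$o{\left(c \right)} = \left(-7 + c^{2}\right) \left(-3 + c\right)$
$o{\left(p \right)} l{\left(5,-5 \right)} = \left(21 + \left(- \frac{14}{33}\right)^{3} - - \frac{98}{33} - 3 \left(- \frac{14}{33}\right)^{2}\right) 2 = \left(21 - \frac{2744}{35937} + \frac{98}{33} - \frac{196}{363}\right) 2 = \frac{839251}{35937} \cdot 2 = \frac{1678502}{35937}$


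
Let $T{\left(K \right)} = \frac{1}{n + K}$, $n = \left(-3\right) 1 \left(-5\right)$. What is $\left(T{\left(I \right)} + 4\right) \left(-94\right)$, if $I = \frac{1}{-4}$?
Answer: $- \frac{22560}{59} \approx -382.37$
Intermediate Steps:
$I = - \frac{1}{4} \approx -0.25$
$n = 15$ ($n = \left(-3\right) \left(-5\right) = 15$)
$T{\left(K \right)} = \frac{1}{15 + K}$
$\left(T{\left(I \right)} + 4\right) \left(-94\right) = \left(\frac{1}{15 - \frac{1}{4}} + 4\right) \left(-94\right) = \left(\frac{1}{\frac{59}{4}} + 4\right) \left(-94\right) = \left(\frac{4}{59} + 4\right) \left(-94\right) = \frac{240}{59} \left(-94\right) = - \frac{22560}{59}$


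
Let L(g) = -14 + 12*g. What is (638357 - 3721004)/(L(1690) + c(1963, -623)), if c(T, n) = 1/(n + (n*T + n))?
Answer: -3773761044165/24809535869 ≈ -152.11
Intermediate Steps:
c(T, n) = 1/(2*n + T*n) (c(T, n) = 1/(n + (T*n + n)) = 1/(n + (n + T*n)) = 1/(2*n + T*n))
(638357 - 3721004)/(L(1690) + c(1963, -623)) = (638357 - 3721004)/((-14 + 12*1690) + 1/((-623)*(2 + 1963))) = -3082647/((-14 + 20280) - 1/623/1965) = -3082647/(20266 - 1/623*1/1965) = -3082647/(20266 - 1/1224195) = -3082647/24809535869/1224195 = -3082647*1224195/24809535869 = -3773761044165/24809535869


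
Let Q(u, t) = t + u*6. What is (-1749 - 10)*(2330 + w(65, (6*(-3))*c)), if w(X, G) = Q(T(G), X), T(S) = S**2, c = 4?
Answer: -58924741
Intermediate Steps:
Q(u, t) = t + 6*u
w(X, G) = X + 6*G**2
(-1749 - 10)*(2330 + w(65, (6*(-3))*c)) = (-1749 - 10)*(2330 + (65 + 6*((6*(-3))*4)**2)) = -1759*(2330 + (65 + 6*(-18*4)**2)) = -1759*(2330 + (65 + 6*(-72)**2)) = -1759*(2330 + (65 + 6*5184)) = -1759*(2330 + (65 + 31104)) = -1759*(2330 + 31169) = -1759*33499 = -58924741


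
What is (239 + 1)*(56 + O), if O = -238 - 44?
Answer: -54240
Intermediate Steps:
O = -282
(239 + 1)*(56 + O) = (239 + 1)*(56 - 282) = 240*(-226) = -54240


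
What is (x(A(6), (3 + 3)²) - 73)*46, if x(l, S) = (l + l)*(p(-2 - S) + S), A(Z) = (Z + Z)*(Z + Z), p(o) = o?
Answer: -29854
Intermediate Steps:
A(Z) = 4*Z² (A(Z) = (2*Z)*(2*Z) = 4*Z²)
x(l, S) = -4*l (x(l, S) = (l + l)*((-2 - S) + S) = (2*l)*(-2) = -4*l)
(x(A(6), (3 + 3)²) - 73)*46 = (-16*6² - 73)*46 = (-16*36 - 73)*46 = (-4*144 - 73)*46 = (-576 - 73)*46 = -649*46 = -29854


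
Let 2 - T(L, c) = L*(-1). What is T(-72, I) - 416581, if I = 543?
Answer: -416651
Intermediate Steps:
T(L, c) = 2 + L (T(L, c) = 2 - L*(-1) = 2 - (-1)*L = 2 + L)
T(-72, I) - 416581 = (2 - 72) - 416581 = -70 - 416581 = -416651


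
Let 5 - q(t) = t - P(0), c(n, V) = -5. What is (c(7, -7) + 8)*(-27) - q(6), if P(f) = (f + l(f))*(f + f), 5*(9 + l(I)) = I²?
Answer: -80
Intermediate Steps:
l(I) = -9 + I²/5
P(f) = 2*f*(-9 + f + f²/5) (P(f) = (f + (-9 + f²/5))*(f + f) = (-9 + f + f²/5)*(2*f) = 2*f*(-9 + f + f²/5))
q(t) = 5 - t (q(t) = 5 - (t - 2*0*(-45 + 0² + 5*0)/5) = 5 - (t - 2*0*(-45 + 0 + 0)/5) = 5 - (t - 2*0*(-45)/5) = 5 - (t - 1*0) = 5 - (t + 0) = 5 - t)
(c(7, -7) + 8)*(-27) - q(6) = (-5 + 8)*(-27) - (5 - 1*6) = 3*(-27) - (5 - 6) = -81 - 1*(-1) = -81 + 1 = -80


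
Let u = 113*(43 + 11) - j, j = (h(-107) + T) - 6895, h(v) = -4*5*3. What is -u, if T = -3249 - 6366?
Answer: -22672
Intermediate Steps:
T = -9615
h(v) = -60 (h(v) = -20*3 = -60)
j = -16570 (j = (-60 - 9615) - 6895 = -9675 - 6895 = -16570)
u = 22672 (u = 113*(43 + 11) - 1*(-16570) = 113*54 + 16570 = 6102 + 16570 = 22672)
-u = -1*22672 = -22672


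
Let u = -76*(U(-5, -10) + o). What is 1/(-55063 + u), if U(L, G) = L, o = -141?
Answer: -1/43967 ≈ -2.2744e-5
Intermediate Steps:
u = 11096 (u = -76*(-5 - 141) = -76*(-146) = 11096)
1/(-55063 + u) = 1/(-55063 + 11096) = 1/(-43967) = -1/43967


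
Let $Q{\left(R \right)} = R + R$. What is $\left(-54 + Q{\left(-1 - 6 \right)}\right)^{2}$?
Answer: $4624$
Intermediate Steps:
$Q{\left(R \right)} = 2 R$
$\left(-54 + Q{\left(-1 - 6 \right)}\right)^{2} = \left(-54 + 2 \left(-1 - 6\right)\right)^{2} = \left(-54 + 2 \left(-7\right)\right)^{2} = \left(-54 - 14\right)^{2} = \left(-68\right)^{2} = 4624$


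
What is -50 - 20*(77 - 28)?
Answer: -1030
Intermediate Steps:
-50 - 20*(77 - 28) = -50 - 20*49 = -50 - 980 = -1030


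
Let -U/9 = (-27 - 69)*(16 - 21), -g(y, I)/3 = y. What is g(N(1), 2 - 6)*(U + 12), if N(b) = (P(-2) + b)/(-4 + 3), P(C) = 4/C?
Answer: 12924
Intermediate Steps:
N(b) = 2 - b (N(b) = (4/(-2) + b)/(-4 + 3) = (4*(-1/2) + b)/(-1) = (-2 + b)*(-1) = 2 - b)
g(y, I) = -3*y
U = -4320 (U = -9*(-27 - 69)*(16 - 21) = -(-864)*(-5) = -9*480 = -4320)
g(N(1), 2 - 6)*(U + 12) = (-3*(2 - 1*1))*(-4320 + 12) = -3*(2 - 1)*(-4308) = -3*1*(-4308) = -3*(-4308) = 12924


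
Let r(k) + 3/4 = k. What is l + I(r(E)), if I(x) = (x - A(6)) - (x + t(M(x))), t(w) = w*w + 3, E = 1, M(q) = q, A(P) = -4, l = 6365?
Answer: 101855/16 ≈ 6365.9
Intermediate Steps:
r(k) = -¾ + k
t(w) = 3 + w² (t(w) = w² + 3 = 3 + w²)
I(x) = 1 - x² (I(x) = (x - 1*(-4)) - (x + (3 + x²)) = (x + 4) - (3 + x + x²) = (4 + x) + (-3 - x - x²) = 1 - x²)
l + I(r(E)) = 6365 + (1 - (-¾ + 1)²) = 6365 + (1 - (¼)²) = 6365 + (1 - 1*1/16) = 6365 + (1 - 1/16) = 6365 + 15/16 = 101855/16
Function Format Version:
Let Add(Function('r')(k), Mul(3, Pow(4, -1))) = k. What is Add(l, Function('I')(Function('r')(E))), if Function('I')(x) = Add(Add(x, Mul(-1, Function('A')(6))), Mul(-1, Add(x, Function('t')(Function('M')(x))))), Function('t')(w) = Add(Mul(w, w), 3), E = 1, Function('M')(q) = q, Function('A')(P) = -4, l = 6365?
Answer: Rational(101855, 16) ≈ 6365.9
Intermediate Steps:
Function('r')(k) = Add(Rational(-3, 4), k)
Function('t')(w) = Add(3, Pow(w, 2)) (Function('t')(w) = Add(Pow(w, 2), 3) = Add(3, Pow(w, 2)))
Function('I')(x) = Add(1, Mul(-1, Pow(x, 2))) (Function('I')(x) = Add(Add(x, Mul(-1, -4)), Mul(-1, Add(x, Add(3, Pow(x, 2))))) = Add(Add(x, 4), Mul(-1, Add(3, x, Pow(x, 2)))) = Add(Add(4, x), Add(-3, Mul(-1, x), Mul(-1, Pow(x, 2)))) = Add(1, Mul(-1, Pow(x, 2))))
Add(l, Function('I')(Function('r')(E))) = Add(6365, Add(1, Mul(-1, Pow(Add(Rational(-3, 4), 1), 2)))) = Add(6365, Add(1, Mul(-1, Pow(Rational(1, 4), 2)))) = Add(6365, Add(1, Mul(-1, Rational(1, 16)))) = Add(6365, Add(1, Rational(-1, 16))) = Add(6365, Rational(15, 16)) = Rational(101855, 16)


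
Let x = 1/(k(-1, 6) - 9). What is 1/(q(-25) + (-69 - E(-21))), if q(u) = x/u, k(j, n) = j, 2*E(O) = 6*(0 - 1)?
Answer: -250/16499 ≈ -0.015152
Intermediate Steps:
E(O) = -3 (E(O) = (6*(0 - 1))/2 = (6*(-1))/2 = (½)*(-6) = -3)
x = -⅒ (x = 1/(-1 - 9) = 1/(-10) = -⅒ ≈ -0.10000)
q(u) = -1/(10*u)
1/(q(-25) + (-69 - E(-21))) = 1/(-⅒/(-25) + (-69 - 1*(-3))) = 1/(-⅒*(-1/25) + (-69 + 3)) = 1/(1/250 - 66) = 1/(-16499/250) = -250/16499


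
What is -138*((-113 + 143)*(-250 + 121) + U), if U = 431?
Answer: 474582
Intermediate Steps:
-138*((-113 + 143)*(-250 + 121) + U) = -138*((-113 + 143)*(-250 + 121) + 431) = -138*(30*(-129) + 431) = -138*(-3870 + 431) = -138*(-3439) = 474582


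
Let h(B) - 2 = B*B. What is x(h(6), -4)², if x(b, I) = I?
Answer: 16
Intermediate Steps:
h(B) = 2 + B² (h(B) = 2 + B*B = 2 + B²)
x(h(6), -4)² = (-4)² = 16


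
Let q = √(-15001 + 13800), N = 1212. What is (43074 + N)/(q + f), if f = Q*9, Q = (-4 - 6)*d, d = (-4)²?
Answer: -63771840/2074801 - 44286*I*√1201/2074801 ≈ -30.736 - 0.73971*I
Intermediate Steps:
d = 16
Q = -160 (Q = (-4 - 6)*16 = -10*16 = -160)
f = -1440 (f = -160*9 = -1440)
q = I*√1201 (q = √(-1201) = I*√1201 ≈ 34.655*I)
(43074 + N)/(q + f) = (43074 + 1212)/(I*√1201 - 1440) = 44286/(-1440 + I*√1201)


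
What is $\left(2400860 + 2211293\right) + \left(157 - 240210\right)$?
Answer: $4372100$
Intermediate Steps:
$\left(2400860 + 2211293\right) + \left(157 - 240210\right) = 4612153 + \left(157 - 240210\right) = 4612153 - 240053 = 4372100$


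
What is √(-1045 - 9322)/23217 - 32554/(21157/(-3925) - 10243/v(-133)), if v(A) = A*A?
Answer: 1130101123025/207224974 + I*√10367/23217 ≈ 5453.5 + 0.0043855*I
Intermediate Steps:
v(A) = A²
√(-1045 - 9322)/23217 - 32554/(21157/(-3925) - 10243/v(-133)) = √(-1045 - 9322)/23217 - 32554/(21157/(-3925) - 10243/((-133)²)) = √(-10367)*(1/23217) - 32554/(21157*(-1/3925) - 10243/17689) = (I*√10367)*(1/23217) - 32554/(-21157/3925 - 10243*1/17689) = I*√10367/23217 - 32554/(-21157/3925 - 10243/17689) = I*√10367/23217 - 32554/(-414449948/69429325) = I*√10367/23217 - 32554*(-69429325/414449948) = I*√10367/23217 + 1130101123025/207224974 = 1130101123025/207224974 + I*√10367/23217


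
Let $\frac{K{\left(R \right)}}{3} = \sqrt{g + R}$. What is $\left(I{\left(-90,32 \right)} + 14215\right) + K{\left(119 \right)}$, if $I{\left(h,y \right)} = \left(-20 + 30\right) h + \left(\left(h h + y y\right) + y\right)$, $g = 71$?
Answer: $22471 + 3 \sqrt{190} \approx 22512.0$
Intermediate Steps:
$I{\left(h,y \right)} = y + h^{2} + y^{2} + 10 h$ ($I{\left(h,y \right)} = 10 h + \left(\left(h^{2} + y^{2}\right) + y\right) = 10 h + \left(y + h^{2} + y^{2}\right) = y + h^{2} + y^{2} + 10 h$)
$K{\left(R \right)} = 3 \sqrt{71 + R}$
$\left(I{\left(-90,32 \right)} + 14215\right) + K{\left(119 \right)} = \left(\left(32 + \left(-90\right)^{2} + 32^{2} + 10 \left(-90\right)\right) + 14215\right) + 3 \sqrt{71 + 119} = \left(\left(32 + 8100 + 1024 - 900\right) + 14215\right) + 3 \sqrt{190} = \left(8256 + 14215\right) + 3 \sqrt{190} = 22471 + 3 \sqrt{190}$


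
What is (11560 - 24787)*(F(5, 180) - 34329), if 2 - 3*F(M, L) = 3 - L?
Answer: 453280472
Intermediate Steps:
F(M, L) = -⅓ + L/3 (F(M, L) = ⅔ - (3 - L)/3 = ⅔ + (-1 + L/3) = -⅓ + L/3)
(11560 - 24787)*(F(5, 180) - 34329) = (11560 - 24787)*((-⅓ + (⅓)*180) - 34329) = -13227*((-⅓ + 60) - 34329) = -13227*(179/3 - 34329) = -13227*(-102808/3) = 453280472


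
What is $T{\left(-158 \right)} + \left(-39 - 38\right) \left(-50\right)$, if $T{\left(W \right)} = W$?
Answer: $3692$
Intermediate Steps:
$T{\left(-158 \right)} + \left(-39 - 38\right) \left(-50\right) = -158 + \left(-39 - 38\right) \left(-50\right) = -158 - -3850 = -158 + 3850 = 3692$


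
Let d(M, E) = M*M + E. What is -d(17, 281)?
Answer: -570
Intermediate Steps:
d(M, E) = E + M² (d(M, E) = M² + E = E + M²)
-d(17, 281) = -(281 + 17²) = -(281 + 289) = -1*570 = -570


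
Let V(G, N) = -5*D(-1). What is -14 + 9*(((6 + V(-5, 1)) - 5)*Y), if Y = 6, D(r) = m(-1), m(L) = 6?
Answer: -1580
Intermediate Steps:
D(r) = 6
V(G, N) = -30 (V(G, N) = -5*6 = -30)
-14 + 9*(((6 + V(-5, 1)) - 5)*Y) = -14 + 9*(((6 - 30) - 5)*6) = -14 + 9*((-24 - 5)*6) = -14 + 9*(-29*6) = -14 + 9*(-174) = -14 - 1566 = -1580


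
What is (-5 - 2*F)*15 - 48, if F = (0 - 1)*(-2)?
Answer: -183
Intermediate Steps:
F = 2 (F = -1*(-2) = 2)
(-5 - 2*F)*15 - 48 = (-5 - 2*2)*15 - 48 = (-5 - 4)*15 - 48 = -9*15 - 48 = -135 - 48 = -183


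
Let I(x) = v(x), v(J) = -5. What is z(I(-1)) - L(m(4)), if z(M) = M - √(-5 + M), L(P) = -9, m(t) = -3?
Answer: 4 - I*√10 ≈ 4.0 - 3.1623*I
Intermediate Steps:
I(x) = -5
z(I(-1)) - L(m(4)) = (-5 - √(-5 - 5)) - 1*(-9) = (-5 - √(-10)) + 9 = (-5 - I*√10) + 9 = 4 - I*√10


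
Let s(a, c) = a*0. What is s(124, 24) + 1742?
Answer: 1742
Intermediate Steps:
s(a, c) = 0
s(124, 24) + 1742 = 0 + 1742 = 1742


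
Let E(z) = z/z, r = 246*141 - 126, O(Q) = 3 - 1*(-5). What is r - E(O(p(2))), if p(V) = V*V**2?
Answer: 34559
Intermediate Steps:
p(V) = V**3
O(Q) = 8 (O(Q) = 3 + 5 = 8)
r = 34560 (r = 34686 - 126 = 34560)
E(z) = 1
r - E(O(p(2))) = 34560 - 1*1 = 34560 - 1 = 34559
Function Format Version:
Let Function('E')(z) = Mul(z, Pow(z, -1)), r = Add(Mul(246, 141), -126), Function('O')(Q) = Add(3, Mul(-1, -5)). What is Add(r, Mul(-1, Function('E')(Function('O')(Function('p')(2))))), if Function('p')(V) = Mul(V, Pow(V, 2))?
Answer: 34559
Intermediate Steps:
Function('p')(V) = Pow(V, 3)
Function('O')(Q) = 8 (Function('O')(Q) = Add(3, 5) = 8)
r = 34560 (r = Add(34686, -126) = 34560)
Function('E')(z) = 1
Add(r, Mul(-1, Function('E')(Function('O')(Function('p')(2))))) = Add(34560, Mul(-1, 1)) = Add(34560, -1) = 34559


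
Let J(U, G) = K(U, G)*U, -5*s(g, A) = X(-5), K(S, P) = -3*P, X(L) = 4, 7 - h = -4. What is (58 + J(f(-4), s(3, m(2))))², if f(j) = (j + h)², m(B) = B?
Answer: 770884/25 ≈ 30835.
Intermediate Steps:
h = 11 (h = 7 - 1*(-4) = 7 + 4 = 11)
s(g, A) = -⅘ (s(g, A) = -⅕*4 = -⅘)
f(j) = (11 + j)² (f(j) = (j + 11)² = (11 + j)²)
J(U, G) = -3*G*U (J(U, G) = (-3*G)*U = -3*G*U)
(58 + J(f(-4), s(3, m(2))))² = (58 - 3*(-⅘)*(11 - 4)²)² = (58 - 3*(-⅘)*7²)² = (58 - 3*(-⅘)*49)² = (58 + 588/5)² = (878/5)² = 770884/25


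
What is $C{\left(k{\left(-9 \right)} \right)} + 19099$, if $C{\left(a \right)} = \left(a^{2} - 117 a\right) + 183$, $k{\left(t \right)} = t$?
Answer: $20416$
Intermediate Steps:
$C{\left(a \right)} = 183 + a^{2} - 117 a$
$C{\left(k{\left(-9 \right)} \right)} + 19099 = \left(183 + \left(-9\right)^{2} - -1053\right) + 19099 = \left(183 + 81 + 1053\right) + 19099 = 1317 + 19099 = 20416$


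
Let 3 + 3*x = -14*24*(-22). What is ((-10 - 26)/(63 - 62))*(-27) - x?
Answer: -1491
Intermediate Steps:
x = 2463 (x = -1 + (-14*24*(-22))/3 = -1 + (-336*(-22))/3 = -1 + (⅓)*7392 = -1 + 2464 = 2463)
((-10 - 26)/(63 - 62))*(-27) - x = ((-10 - 26)/(63 - 62))*(-27) - 1*2463 = -36/1*(-27) - 2463 = -36*1*(-27) - 2463 = -36*(-27) - 2463 = 972 - 2463 = -1491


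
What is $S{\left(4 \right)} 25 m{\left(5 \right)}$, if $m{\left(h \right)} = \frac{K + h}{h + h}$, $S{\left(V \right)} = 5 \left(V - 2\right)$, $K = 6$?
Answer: $275$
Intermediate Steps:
$S{\left(V \right)} = -10 + 5 V$ ($S{\left(V \right)} = 5 \left(-2 + V\right) = -10 + 5 V$)
$m{\left(h \right)} = \frac{6 + h}{2 h}$ ($m{\left(h \right)} = \frac{6 + h}{h + h} = \frac{6 + h}{2 h}$)
$S{\left(4 \right)} 25 m{\left(5 \right)} = \left(-10 + 5 \cdot 4\right) 25 \frac{6 + 5}{2 \cdot 5} = \left(-10 + 20\right) 25 \cdot \frac{1}{2} \cdot \frac{1}{5} \cdot 11 = 10 \cdot 25 \cdot \frac{11}{10} = 250 \cdot \frac{11}{10} = 275$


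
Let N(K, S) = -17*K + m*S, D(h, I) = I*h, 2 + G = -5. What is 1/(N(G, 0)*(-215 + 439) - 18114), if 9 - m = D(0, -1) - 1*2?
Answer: 1/8542 ≈ 0.00011707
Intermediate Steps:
G = -7 (G = -2 - 5 = -7)
m = 11 (m = 9 - (-1*0 - 1*2) = 9 - (0 - 2) = 9 - 1*(-2) = 9 + 2 = 11)
N(K, S) = -17*K + 11*S
1/(N(G, 0)*(-215 + 439) - 18114) = 1/((-17*(-7) + 11*0)*(-215 + 439) - 18114) = 1/((119 + 0)*224 - 18114) = 1/(119*224 - 18114) = 1/(26656 - 18114) = 1/8542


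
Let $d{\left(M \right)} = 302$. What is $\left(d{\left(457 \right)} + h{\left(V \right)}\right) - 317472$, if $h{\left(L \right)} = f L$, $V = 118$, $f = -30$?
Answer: $-320710$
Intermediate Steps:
$h{\left(L \right)} = - 30 L$
$\left(d{\left(457 \right)} + h{\left(V \right)}\right) - 317472 = \left(302 - 3540\right) - 317472 = -3238 - 317472 = -320710$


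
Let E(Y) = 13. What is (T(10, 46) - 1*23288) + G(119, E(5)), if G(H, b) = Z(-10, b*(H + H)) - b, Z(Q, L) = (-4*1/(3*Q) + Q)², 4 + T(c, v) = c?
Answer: -5219471/225 ≈ -23198.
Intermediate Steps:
T(c, v) = -4 + c
Z(Q, L) = (Q - 4/(3*Q))² (Z(Q, L) = (-4/(3*Q) + Q)² = (Q - 4/(3*Q))²)
G(H, b) = 21904/225 - b (G(H, b) = (⅑)*(-4 + 3*(-10)²)²/(-10)² - b = (⅑)*(1/100)*(-4 + 3*100)² - b = (⅑)*(1/100)*(-4 + 300)² - b = (⅑)*(1/100)*296² - b = (⅑)*(1/100)*87616 - b = 21904/225 - b)
(T(10, 46) - 1*23288) + G(119, E(5)) = ((-4 + 10) - 1*23288) + (21904/225 - 1*13) = (6 - 23288) + (21904/225 - 13) = -23282 + 18979/225 = -5219471/225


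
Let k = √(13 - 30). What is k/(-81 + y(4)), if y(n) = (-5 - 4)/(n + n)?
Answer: -8*I*√17/657 ≈ -0.050205*I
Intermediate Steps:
y(n) = -9/(2*n) (y(n) = -9*1/(2*n) = -9/(2*n))
k = I*√17 (k = √(-17) = I*√17 ≈ 4.1231*I)
k/(-81 + y(4)) = (I*√17)/(-81 - 9/2/4) = (I*√17)/(-81 - 9/2*¼) = (I*√17)/(-81 - 9/8) = (I*√17)/(-657/8) = (I*√17)*(-8/657) = -8*I*√17/657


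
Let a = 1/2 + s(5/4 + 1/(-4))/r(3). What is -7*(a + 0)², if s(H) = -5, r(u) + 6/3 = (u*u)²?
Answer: -33327/24964 ≈ -1.3350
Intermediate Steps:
r(u) = -2 + u⁴ (r(u) = -2 + (u*u)² = -2 + (u²)² = -2 + u⁴)
a = 69/158 (a = 1/2 - 5/(-2 + 3⁴) = 1*(½) - 5/(-2 + 81) = ½ - 5/79 = 69/158 ≈ 0.43671)
-7*(a + 0)² = -7*(69/158 + 0)² = -7*(69/158)² = -7*4761/24964 = -33327/24964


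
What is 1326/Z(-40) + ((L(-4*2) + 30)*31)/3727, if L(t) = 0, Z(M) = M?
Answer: -2452401/74540 ≈ -32.900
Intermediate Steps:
1326/Z(-40) + ((L(-4*2) + 30)*31)/3727 = 1326/(-40) + ((0 + 30)*31)/3727 = 1326*(-1/40) + (30*31)*(1/3727) = -663/20 + 930*(1/3727) = -663/20 + 930/3727 = -2452401/74540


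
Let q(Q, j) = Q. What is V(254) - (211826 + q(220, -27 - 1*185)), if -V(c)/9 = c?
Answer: -214332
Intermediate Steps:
V(c) = -9*c
V(254) - (211826 + q(220, -27 - 1*185)) = -9*254 - (211826 + 220) = -2286 - 1*212046 = -2286 - 212046 = -214332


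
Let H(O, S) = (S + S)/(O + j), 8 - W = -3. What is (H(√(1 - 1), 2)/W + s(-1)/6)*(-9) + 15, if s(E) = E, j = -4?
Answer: 381/22 ≈ 17.318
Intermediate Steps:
W = 11 (W = 8 - 1*(-3) = 8 + 3 = 11)
H(O, S) = 2*S/(-4 + O) (H(O, S) = (S + S)/(O - 4) = (2*S)/(-4 + O) = 2*S/(-4 + O))
(H(√(1 - 1), 2)/W + s(-1)/6)*(-9) + 15 = ((2*2/(-4 + √(1 - 1)))/11 - 1/6)*(-9) + 15 = ((2*2/(-4 + √0))*(1/11) - 1*⅙)*(-9) + 15 = ((2*2/(-4 + 0))*(1/11) - ⅙)*(-9) + 15 = ((2*2/(-4))*(1/11) - ⅙)*(-9) + 15 = ((2*2*(-¼))*(1/11) - ⅙)*(-9) + 15 = (-1*1/11 - ⅙)*(-9) + 15 = (-1/11 - ⅙)*(-9) + 15 = -17/66*(-9) + 15 = 51/22 + 15 = 381/22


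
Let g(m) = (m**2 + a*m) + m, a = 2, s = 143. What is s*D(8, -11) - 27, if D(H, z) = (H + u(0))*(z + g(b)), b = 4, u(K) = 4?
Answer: 29145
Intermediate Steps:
g(m) = m**2 + 3*m (g(m) = (m**2 + 2*m) + m = m**2 + 3*m)
D(H, z) = (4 + H)*(28 + z) (D(H, z) = (H + 4)*(z + 4*(3 + 4)) = (4 + H)*(z + 4*7) = (4 + H)*(z + 28) = (4 + H)*(28 + z))
s*D(8, -11) - 27 = 143*(112 + 4*(-11) + 28*8 + 8*(-11)) - 27 = 143*(112 - 44 + 224 - 88) - 27 = 143*204 - 27 = 29172 - 27 = 29145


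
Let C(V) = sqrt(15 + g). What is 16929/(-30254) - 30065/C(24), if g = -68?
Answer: -16929/30254 + 30065*I*sqrt(53)/53 ≈ -0.55956 + 4129.7*I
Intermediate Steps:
C(V) = I*sqrt(53) (C(V) = sqrt(15 - 68) = sqrt(-53) = I*sqrt(53))
16929/(-30254) - 30065/C(24) = 16929/(-30254) - 30065*(-I*sqrt(53)/53) = 16929*(-1/30254) - (-30065)*I*sqrt(53)/53 = -16929/30254 + 30065*I*sqrt(53)/53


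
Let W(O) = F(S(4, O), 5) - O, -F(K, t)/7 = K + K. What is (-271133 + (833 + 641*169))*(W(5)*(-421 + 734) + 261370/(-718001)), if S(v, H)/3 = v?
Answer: 6297318698449949/718001 ≈ 8.7706e+9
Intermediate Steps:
S(v, H) = 3*v
F(K, t) = -14*K (F(K, t) = -7*(K + K) = -14*K)
W(O) = -168 - O (W(O) = -42*4 - O = -14*12 - O = -168 - O)
(-271133 + (833 + 641*169))*(W(5)*(-421 + 734) + 261370/(-718001)) = (-271133 + (833 + 641*169))*((-168 - 1*5)*(-421 + 734) + 261370/(-718001)) = (-271133 + (833 + 108329))*((-168 - 5)*313 + 261370*(-1/718001)) = (-271133 + 109162)*(-173*313 - 261370/718001) = -161971*(-54149 - 261370/718001) = -161971*(-38879297519/718001) = 6297318698449949/718001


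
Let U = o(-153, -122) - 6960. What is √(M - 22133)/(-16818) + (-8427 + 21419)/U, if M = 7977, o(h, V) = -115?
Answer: -12992/7075 - I*√3539/8409 ≈ -1.8363 - 0.0070745*I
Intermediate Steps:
U = -7075 (U = -115 - 6960 = -7075)
√(M - 22133)/(-16818) + (-8427 + 21419)/U = √(7977 - 22133)/(-16818) + (-8427 + 21419)/(-7075) = √(-14156)*(-1/16818) + 12992*(-1/7075) = (2*I*√3539)*(-1/16818) - 12992/7075 = -I*√3539/8409 - 12992/7075 = -12992/7075 - I*√3539/8409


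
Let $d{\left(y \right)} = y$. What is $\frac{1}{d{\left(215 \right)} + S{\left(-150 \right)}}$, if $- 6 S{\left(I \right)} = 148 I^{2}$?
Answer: $- \frac{1}{554785} \approx -1.8025 \cdot 10^{-6}$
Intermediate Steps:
$S{\left(I \right)} = - \frac{74 I^{2}}{3}$ ($S{\left(I \right)} = - \frac{148 I^{2}}{6} = - \frac{74 I^{2}}{3}$)
$\frac{1}{d{\left(215 \right)} + S{\left(-150 \right)}} = \frac{1}{215 - \frac{74 \left(-150\right)^{2}}{3}} = \frac{1}{215 - 555000} = \frac{1}{-554785} = - \frac{1}{554785}$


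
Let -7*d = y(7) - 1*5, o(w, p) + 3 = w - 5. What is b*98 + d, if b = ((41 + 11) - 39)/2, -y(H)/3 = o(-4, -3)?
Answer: 4428/7 ≈ 632.57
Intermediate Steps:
o(w, p) = -8 + w (o(w, p) = -3 + (w - 5) = -3 + (-5 + w) = -8 + w)
y(H) = 36 (y(H) = -3*(-8 - 4) = -3*(-12) = 36)
b = 13/2 (b = (52 - 39)*(1/2) = 13*(1/2) = 13/2 ≈ 6.5000)
d = -31/7 (d = -(36 - 1*5)/7 = -(36 - 5)/7 = -1/7*31 = -31/7 ≈ -4.4286)
b*98 + d = (13/2)*98 - 31/7 = 637 - 31/7 = 4428/7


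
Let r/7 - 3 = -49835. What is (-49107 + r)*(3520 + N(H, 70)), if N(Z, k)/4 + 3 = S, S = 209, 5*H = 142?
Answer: -1728612264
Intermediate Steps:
H = 142/5 (H = (⅕)*142 = 142/5 ≈ 28.400)
r = -348824 (r = 21 + 7*(-49835) = 21 - 348845 = -348824)
N(Z, k) = 824 (N(Z, k) = -12 + 4*209 = -12 + 836 = 824)
(-49107 + r)*(3520 + N(H, 70)) = (-49107 - 348824)*(3520 + 824) = -397931*4344 = -1728612264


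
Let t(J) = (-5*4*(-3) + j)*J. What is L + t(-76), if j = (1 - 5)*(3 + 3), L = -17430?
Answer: -20166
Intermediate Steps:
j = -24 (j = -4*6 = -24)
t(J) = 36*J (t(J) = (-5*4*(-3) - 24)*J = (-20*(-3) - 24)*J = (60 - 24)*J = 36*J)
L + t(-76) = -17430 + 36*(-76) = -17430 - 2736 = -20166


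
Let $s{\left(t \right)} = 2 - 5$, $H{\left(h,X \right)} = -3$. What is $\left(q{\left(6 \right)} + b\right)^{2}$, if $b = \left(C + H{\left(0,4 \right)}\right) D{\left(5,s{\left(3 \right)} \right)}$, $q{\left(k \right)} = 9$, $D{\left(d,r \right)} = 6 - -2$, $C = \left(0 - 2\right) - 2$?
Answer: $2209$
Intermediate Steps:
$s{\left(t \right)} = -3$
$C = -4$ ($C = -2 - 2 = -4$)
$D{\left(d,r \right)} = 8$ ($D{\left(d,r \right)} = 6 + 2 = 8$)
$b = -56$ ($b = \left(-4 - 3\right) 8 = \left(-7\right) 8 = -56$)
$\left(q{\left(6 \right)} + b\right)^{2} = \left(9 - 56\right)^{2} = \left(-47\right)^{2} = 2209$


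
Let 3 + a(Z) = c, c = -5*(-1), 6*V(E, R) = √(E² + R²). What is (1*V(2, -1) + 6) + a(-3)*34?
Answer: 74 + √5/6 ≈ 74.373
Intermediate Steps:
V(E, R) = √(E² + R²)/6
c = 5
a(Z) = 2 (a(Z) = -3 + 5 = 2)
(1*V(2, -1) + 6) + a(-3)*34 = (1*(√(2² + (-1)²)/6) + 6) + 2*34 = (1*(√(4 + 1)/6) + 6) + 68 = (1*(√5/6) + 6) + 68 = (√5/6 + 6) + 68 = (6 + √5/6) + 68 = 74 + √5/6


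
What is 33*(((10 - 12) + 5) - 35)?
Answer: -1056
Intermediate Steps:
33*(((10 - 12) + 5) - 35) = 33*((-2 + 5) - 35) = 33*(3 - 35) = 33*(-32) = -1056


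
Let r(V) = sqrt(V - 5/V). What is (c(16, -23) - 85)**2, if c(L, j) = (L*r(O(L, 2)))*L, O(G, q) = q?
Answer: (85 - 128*I*sqrt(2))**2 ≈ -25543.0 - 30773.0*I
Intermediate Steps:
c(L, j) = I*sqrt(2)*L**2/2 (c(L, j) = (L*sqrt(2 - 5/2))*L = (L*sqrt(-1/2))*L = (L*(I*sqrt(2)/2))*L = (I*L*sqrt(2)/2)*L = I*sqrt(2)*L**2/2)
(c(16, -23) - 85)**2 = ((1/2)*I*sqrt(2)*16**2 - 85)**2 = ((1/2)*I*sqrt(2)*256 - 85)**2 = (128*I*sqrt(2) - 85)**2 = (-85 + 128*I*sqrt(2))**2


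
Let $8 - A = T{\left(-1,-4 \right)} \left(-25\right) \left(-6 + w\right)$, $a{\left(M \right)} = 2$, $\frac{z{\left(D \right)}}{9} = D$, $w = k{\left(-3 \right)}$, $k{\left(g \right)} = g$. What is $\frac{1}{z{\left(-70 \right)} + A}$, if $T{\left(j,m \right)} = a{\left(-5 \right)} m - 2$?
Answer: $\frac{1}{1628} \approx 0.00061425$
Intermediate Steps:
$w = -3$
$z{\left(D \right)} = 9 D$
$T{\left(j,m \right)} = -2 + 2 m$ ($T{\left(j,m \right)} = 2 m - 2 = -2 + 2 m$)
$A = 2258$ ($A = 8 - \left(-2 + 2 \left(-4\right)\right) \left(-25\right) \left(-6 - 3\right) = 8 - \left(-2 - 8\right) \left(-25\right) \left(-9\right) = 8 - \left(-10\right) \left(-25\right) \left(-9\right) = 8 - 250 \left(-9\right) = 8 - -2250 = 8 + 2250 = 2258$)
$\frac{1}{z{\left(-70 \right)} + A} = \frac{1}{9 \left(-70\right) + 2258} = \frac{1}{-630 + 2258} = \frac{1}{1628}$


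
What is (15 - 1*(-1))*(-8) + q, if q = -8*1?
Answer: -136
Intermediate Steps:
q = -8
(15 - 1*(-1))*(-8) + q = (15 - 1*(-1))*(-8) - 8 = (15 + 1)*(-8) - 8 = 16*(-8) - 8 = -128 - 8 = -136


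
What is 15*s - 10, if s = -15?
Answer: -235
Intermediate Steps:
15*s - 10 = 15*(-15) - 10 = -225 - 10 = -235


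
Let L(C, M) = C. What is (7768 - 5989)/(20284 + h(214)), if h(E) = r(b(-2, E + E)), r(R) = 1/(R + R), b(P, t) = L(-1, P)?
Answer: 3558/40567 ≈ 0.087707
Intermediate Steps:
b(P, t) = -1
r(R) = 1/(2*R)
h(E) = -1/2 (h(E) = (1/2)/(-1) = (1/2)*(-1) = -1/2)
(7768 - 5989)/(20284 + h(214)) = (7768 - 5989)/(20284 - 1/2) = 1779/(40567/2) = 1779*(2/40567) = 3558/40567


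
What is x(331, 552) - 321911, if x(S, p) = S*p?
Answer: -139199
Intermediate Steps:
x(331, 552) - 321911 = 331*552 - 321911 = 182712 - 321911 = -139199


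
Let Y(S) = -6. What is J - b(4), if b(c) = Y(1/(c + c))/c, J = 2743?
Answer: 5489/2 ≈ 2744.5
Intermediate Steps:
b(c) = -6/c
J - b(4) = 2743 - (-6)/4 = 2743 - 1*(-3/2) = 2743 + 3/2 = 5489/2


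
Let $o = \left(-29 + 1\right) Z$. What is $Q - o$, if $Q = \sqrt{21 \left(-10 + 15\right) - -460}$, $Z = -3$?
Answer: $-84 + \sqrt{565} \approx -60.23$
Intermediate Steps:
$Q = \sqrt{565}$ ($Q = \sqrt{21 \cdot 5 + 460} = \sqrt{105 + 460} = \sqrt{565} \approx 23.77$)
$o = 84$ ($o = \left(-29 + 1\right) \left(-3\right) = \left(-28\right) \left(-3\right) = 84$)
$Q - o = \sqrt{565} - 84 = -84 + \sqrt{565}$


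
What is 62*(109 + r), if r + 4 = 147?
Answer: 15624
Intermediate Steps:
r = 143 (r = -4 + 147 = 143)
62*(109 + r) = 62*(109 + 143) = 62*252 = 15624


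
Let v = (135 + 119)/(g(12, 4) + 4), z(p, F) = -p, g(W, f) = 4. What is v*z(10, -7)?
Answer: -635/2 ≈ -317.50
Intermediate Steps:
v = 127/4 (v = (135 + 119)/(4 + 4) = 254/8 = 254*(1/8) = 127/4 ≈ 31.750)
v*z(10, -7) = 127*(-1*10)/4 = (127/4)*(-10) = -635/2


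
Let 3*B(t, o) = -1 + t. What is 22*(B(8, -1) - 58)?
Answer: -3674/3 ≈ -1224.7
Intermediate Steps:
B(t, o) = -1/3 + t/3 (B(t, o) = (-1 + t)/3 = -1/3 + t/3)
22*(B(8, -1) - 58) = 22*((-1/3 + (1/3)*8) - 58) = 22*((-1/3 + 8/3) - 58) = 22*(7/3 - 58) = 22*(-167/3) = -3674/3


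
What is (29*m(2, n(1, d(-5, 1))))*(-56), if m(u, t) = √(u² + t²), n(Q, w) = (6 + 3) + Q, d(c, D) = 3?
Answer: -3248*√26 ≈ -16562.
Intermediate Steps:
n(Q, w) = 9 + Q
m(u, t) = √(t² + u²)
(29*m(2, n(1, d(-5, 1))))*(-56) = (29*√((9 + 1)² + 2²))*(-56) = (29*√(10² + 4))*(-56) = (29*√(100 + 4))*(-56) = (29*√104)*(-56) = (29*(2*√26))*(-56) = (58*√26)*(-56) = -3248*√26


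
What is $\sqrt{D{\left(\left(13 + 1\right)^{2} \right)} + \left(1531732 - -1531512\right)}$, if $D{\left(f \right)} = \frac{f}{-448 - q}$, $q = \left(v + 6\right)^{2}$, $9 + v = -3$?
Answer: $\frac{5 \sqrt{14826099}}{11} \approx 1750.2$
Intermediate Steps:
$v = -12$ ($v = -9 - 3 = -12$)
$q = 36$ ($q = \left(-12 + 6\right)^{2} = \left(-6\right)^{2} = 36$)
$D{\left(f \right)} = - \frac{f}{484}$ ($D{\left(f \right)} = \frac{f}{-448 - 36} = \frac{f}{-484} = f \left(- \frac{1}{484}\right) = - \frac{f}{484}$)
$\sqrt{D{\left(\left(13 + 1\right)^{2} \right)} + \left(1531732 - -1531512\right)} = \sqrt{- \frac{\left(13 + 1\right)^{2}}{484} + \left(1531732 - -1531512\right)} = \sqrt{- \frac{14^{2}}{484} + \left(1531732 + 1531512\right)} = \sqrt{\left(- \frac{1}{484}\right) 196 + 3063244} = \sqrt{- \frac{49}{121} + 3063244} = \sqrt{\frac{370652475}{121}} = \frac{5 \sqrt{14826099}}{11}$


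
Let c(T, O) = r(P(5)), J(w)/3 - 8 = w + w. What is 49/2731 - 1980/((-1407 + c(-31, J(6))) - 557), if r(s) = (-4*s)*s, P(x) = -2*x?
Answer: 460268/538007 ≈ 0.85551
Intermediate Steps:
J(w) = 24 + 6*w (J(w) = 24 + 3*(w + w) = 24 + 3*(2*w) = 24 + 6*w)
r(s) = -4*s²
c(T, O) = -400 (c(T, O) = -4*(-2*5)² = -4*(-10)² = -4*100 = -400)
49/2731 - 1980/((-1407 + c(-31, J(6))) - 557) = 49/2731 - 1980/((-1407 - 400) - 557) = 49*(1/2731) - 1980/(-1807 - 557) = 49/2731 - 1980/(-2364) = 49/2731 - 1980*(-1/2364) = 49/2731 + 165/197 = 460268/538007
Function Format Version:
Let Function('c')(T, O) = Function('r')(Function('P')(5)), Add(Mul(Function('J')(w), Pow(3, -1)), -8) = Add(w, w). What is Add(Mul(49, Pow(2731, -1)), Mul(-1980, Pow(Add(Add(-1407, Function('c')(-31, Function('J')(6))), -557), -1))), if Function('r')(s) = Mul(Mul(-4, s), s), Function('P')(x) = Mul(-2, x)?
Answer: Rational(460268, 538007) ≈ 0.85551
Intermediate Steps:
Function('J')(w) = Add(24, Mul(6, w)) (Function('J')(w) = Add(24, Mul(3, Add(w, w))) = Add(24, Mul(3, Mul(2, w))) = Add(24, Mul(6, w)))
Function('r')(s) = Mul(-4, Pow(s, 2))
Function('c')(T, O) = -400 (Function('c')(T, O) = Mul(-4, Pow(Mul(-2, 5), 2)) = Mul(-4, Pow(-10, 2)) = Mul(-4, 100) = -400)
Add(Mul(49, Pow(2731, -1)), Mul(-1980, Pow(Add(Add(-1407, Function('c')(-31, Function('J')(6))), -557), -1))) = Add(Mul(49, Pow(2731, -1)), Mul(-1980, Pow(Add(Add(-1407, -400), -557), -1))) = Add(Mul(49, Rational(1, 2731)), Mul(-1980, Pow(Add(-1807, -557), -1))) = Add(Rational(49, 2731), Mul(-1980, Pow(-2364, -1))) = Add(Rational(49, 2731), Mul(-1980, Rational(-1, 2364))) = Add(Rational(49, 2731), Rational(165, 197)) = Rational(460268, 538007)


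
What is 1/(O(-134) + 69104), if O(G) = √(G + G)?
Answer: 17276/1193840771 - I*√67/2387681542 ≈ 1.4471e-5 - 3.4282e-9*I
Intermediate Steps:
O(G) = √2*√G (O(G) = √(2*G) = √2*√G)
1/(O(-134) + 69104) = 1/(√2*√(-134) + 69104) = 1/(√2*(I*√134) + 69104) = 1/(2*I*√67 + 69104) = 1/(69104 + 2*I*√67)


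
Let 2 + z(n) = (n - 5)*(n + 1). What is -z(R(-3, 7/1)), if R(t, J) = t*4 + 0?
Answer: -185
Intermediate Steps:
R(t, J) = 4*t (R(t, J) = 4*t + 0 = 4*t)
z(n) = -2 + (1 + n)*(-5 + n) (z(n) = -2 + (n - 5)*(n + 1) = -2 + (-5 + n)*(1 + n) = -2 + (1 + n)*(-5 + n))
-z(R(-3, 7/1)) = -(-7 + (4*(-3))**2 - 16*(-3)) = -(-7 + (-12)**2 - 4*(-12)) = -(-7 + 144 + 48) = -1*185 = -185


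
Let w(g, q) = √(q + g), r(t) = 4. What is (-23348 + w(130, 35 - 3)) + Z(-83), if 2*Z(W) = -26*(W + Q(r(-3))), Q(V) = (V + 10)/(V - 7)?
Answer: -66625/3 + 9*√2 ≈ -22196.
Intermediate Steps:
Q(V) = (10 + V)/(-7 + V)
w(g, q) = √(g + q)
Z(W) = 182/3 - 13*W (Z(W) = (-26*(W + (10 + 4)/(-7 + 4)))/2 = (-26*(W + 14/(-3)))/2 = (-26*(W - ⅓*14))/2 = (-26*(W - 14/3))/2 = (-26*(-14/3 + W))/2 = (364/3 - 26*W)/2 = 182/3 - 13*W)
(-23348 + w(130, 35 - 3)) + Z(-83) = (-23348 + √(130 + (35 - 3))) + (182/3 - 13*(-83)) = (-23348 + √(130 + 32)) + (182/3 + 1079) = (-23348 + √162) + 3419/3 = (-23348 + 9*√2) + 3419/3 = -66625/3 + 9*√2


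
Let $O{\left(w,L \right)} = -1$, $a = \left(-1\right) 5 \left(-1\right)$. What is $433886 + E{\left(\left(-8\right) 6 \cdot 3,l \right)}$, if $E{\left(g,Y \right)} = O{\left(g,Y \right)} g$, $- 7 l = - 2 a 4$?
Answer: $434030$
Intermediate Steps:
$a = 5$ ($a = \left(-5\right) \left(-1\right) = 5$)
$l = \frac{40}{7}$ ($l = - \frac{\left(-2\right) 5 \cdot 4}{7} = - \frac{\left(-10\right) 4}{7} = \left(- \frac{1}{7}\right) \left(-40\right) = \frac{40}{7} \approx 5.7143$)
$E{\left(g,Y \right)} = - g$
$433886 + E{\left(\left(-8\right) 6 \cdot 3,l \right)} = 433886 - \left(-8\right) 6 \cdot 3 = 433886 - \left(-48\right) 3 = 433886 - -144 = 433886 + 144 = 434030$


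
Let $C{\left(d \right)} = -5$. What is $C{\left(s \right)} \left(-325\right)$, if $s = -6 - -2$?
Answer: $1625$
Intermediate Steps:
$s = -4$ ($s = -6 + 2 = -4$)
$C{\left(s \right)} \left(-325\right) = \left(-5\right) \left(-325\right) = 1625$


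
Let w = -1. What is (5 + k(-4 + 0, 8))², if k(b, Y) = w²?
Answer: 36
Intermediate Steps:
k(b, Y) = 1 (k(b, Y) = (-1)² = 1)
(5 + k(-4 + 0, 8))² = (5 + 1)² = 6² = 36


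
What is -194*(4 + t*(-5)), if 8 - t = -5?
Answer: 11834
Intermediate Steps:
t = 13 (t = 8 - 1*(-5) = 8 + 5 = 13)
-194*(4 + t*(-5)) = -194*(4 + 13*(-5)) = -194*(4 - 65) = -194*(-61) = 11834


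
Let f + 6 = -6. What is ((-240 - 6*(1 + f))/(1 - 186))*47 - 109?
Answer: -11987/185 ≈ -64.795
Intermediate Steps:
f = -12 (f = -6 - 6 = -12)
((-240 - 6*(1 + f))/(1 - 186))*47 - 109 = ((-240 - 6*(1 - 12))/(1 - 186))*47 - 109 = ((-240 - 6*(-11))/(-185))*47 - 109 = ((-240 + 66)*(-1/185))*47 - 109 = -174*(-1/185)*47 - 109 = (174/185)*47 - 109 = 8178/185 - 109 = -11987/185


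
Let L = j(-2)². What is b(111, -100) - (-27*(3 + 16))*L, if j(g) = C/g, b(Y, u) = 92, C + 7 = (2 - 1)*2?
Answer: 13193/4 ≈ 3298.3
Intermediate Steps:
C = -5 (C = -7 + (2 - 1)*2 = -7 + 1*2 = -7 + 2 = -5)
j(g) = -5/g
L = 25/4 (L = (-5/(-2))² = (-5*(-½))² = (5/2)² = 25/4 ≈ 6.2500)
b(111, -100) - (-27*(3 + 16))*L = 92 - (-27*(3 + 16))*25/4 = 92 - (-27*19)*25/4 = 92 - (-513)*25/4 = 92 - 1*(-12825/4) = 92 + 12825/4 = 13193/4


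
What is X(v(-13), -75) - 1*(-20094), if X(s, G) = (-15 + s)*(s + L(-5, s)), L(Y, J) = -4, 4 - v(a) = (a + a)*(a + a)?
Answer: 484506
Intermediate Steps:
v(a) = 4 - 4*a² (v(a) = 4 - (a + a)*(a + a) = 4 - 2*a*2*a = 4 - 4*a²)
X(s, G) = (-15 + s)*(-4 + s) (X(s, G) = (-15 + s)*(s - 4) = (-15 + s)*(-4 + s))
X(v(-13), -75) - 1*(-20094) = (60 + (4 - 4*(-13)²)² - 19*(4 - 4*(-13)²)) - 1*(-20094) = (60 + (4 - 4*169)² - 19*(4 - 4*169)) + 20094 = (60 + (4 - 676)² - 19*(4 - 676)) + 20094 = (60 + (-672)² - 19*(-672)) + 20094 = (60 + 451584 + 12768) + 20094 = 464412 + 20094 = 484506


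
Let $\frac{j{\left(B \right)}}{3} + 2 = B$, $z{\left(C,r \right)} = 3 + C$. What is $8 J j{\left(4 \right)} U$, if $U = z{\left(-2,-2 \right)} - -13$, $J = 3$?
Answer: $2016$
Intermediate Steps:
$j{\left(B \right)} = -6 + 3 B$
$U = 14$ ($U = \left(3 - 2\right) - -13 = 1 + 13 = 14$)
$8 J j{\left(4 \right)} U = 8 \cdot 3 \left(-6 + 3 \cdot 4\right) 14 = 24 \left(-6 + 12\right) 14 = 24 \cdot 6 \cdot 14 = 144 \cdot 14 = 2016$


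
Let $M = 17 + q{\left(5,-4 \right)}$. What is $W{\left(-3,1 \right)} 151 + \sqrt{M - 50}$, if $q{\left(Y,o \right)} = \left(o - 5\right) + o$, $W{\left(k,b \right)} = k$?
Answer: $-453 + i \sqrt{46} \approx -453.0 + 6.7823 i$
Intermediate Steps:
$q{\left(Y,o \right)} = -5 + 2 o$ ($q{\left(Y,o \right)} = \left(-5 + o\right) + o = -5 + 2 o$)
$M = 4$ ($M = 17 + \left(-5 + 2 \left(-4\right)\right) = 17 - 13 = 4$)
$W{\left(-3,1 \right)} 151 + \sqrt{M - 50} = \left(-3\right) 151 + \sqrt{4 - 50} = -453 + \sqrt{-46} = -453 + i \sqrt{46}$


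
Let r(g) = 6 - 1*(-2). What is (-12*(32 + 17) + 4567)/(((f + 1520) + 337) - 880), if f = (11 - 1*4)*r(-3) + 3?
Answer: 3979/1036 ≈ 3.8407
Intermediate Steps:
r(g) = 8 (r(g) = 6 + 2 = 8)
f = 59 (f = (11 - 1*4)*8 + 3 = (11 - 4)*8 + 3 = 7*8 + 3 = 56 + 3 = 59)
(-12*(32 + 17) + 4567)/(((f + 1520) + 337) - 880) = (-12*(32 + 17) + 4567)/(((59 + 1520) + 337) - 880) = (-12*49 + 4567)/((1579 + 337) - 880) = (-588 + 4567)/(1916 - 880) = 3979/1036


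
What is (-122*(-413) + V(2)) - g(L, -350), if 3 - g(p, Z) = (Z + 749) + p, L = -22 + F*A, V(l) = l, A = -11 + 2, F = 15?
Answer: 50627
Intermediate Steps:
A = -9
L = -157 (L = -22 + 15*(-9) = -22 - 135 = -157)
g(p, Z) = -746 - Z - p (g(p, Z) = 3 - ((Z + 749) + p) = 3 - ((749 + Z) + p) = 3 - (749 + Z + p) = 3 + (-749 - Z - p) = -746 - Z - p)
(-122*(-413) + V(2)) - g(L, -350) = (-122*(-413) + 2) - (-746 - 1*(-350) - 1*(-157)) = (50386 + 2) - (-746 + 350 + 157) = 50388 - 1*(-239) = 50388 + 239 = 50627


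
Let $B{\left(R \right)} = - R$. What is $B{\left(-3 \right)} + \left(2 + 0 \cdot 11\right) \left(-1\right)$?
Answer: $1$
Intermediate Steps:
$B{\left(-3 \right)} + \left(2 + 0 \cdot 11\right) \left(-1\right) = \left(-1\right) \left(-3\right) + \left(2 + 0 \cdot 11\right) \left(-1\right) = 3 + \left(2 + 0\right) \left(-1\right) = 3 + 2 \left(-1\right) = 3 - 2 = 1$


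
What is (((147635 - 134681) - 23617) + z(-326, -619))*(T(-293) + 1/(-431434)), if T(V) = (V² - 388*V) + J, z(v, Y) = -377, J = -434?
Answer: -20615538711600/9379 ≈ -2.1981e+9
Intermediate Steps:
T(V) = -434 + V² - 388*V (T(V) = (V² - 388*V) - 434 = -434 + V² - 388*V)
(((147635 - 134681) - 23617) + z(-326, -619))*(T(-293) + 1/(-431434)) = (((147635 - 134681) - 23617) - 377)*((-434 + (-293)² - 388*(-293)) + 1/(-431434)) = ((12954 - 23617) - 377)*((-434 + 85849 + 113684) - 1/431434) = (-10663 - 377)*(199099 - 1/431434) = -11040*85898077965/431434 = -20615538711600/9379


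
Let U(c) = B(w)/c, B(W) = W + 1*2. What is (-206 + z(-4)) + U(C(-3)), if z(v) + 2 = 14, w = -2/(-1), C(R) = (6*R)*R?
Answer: -5236/27 ≈ -193.93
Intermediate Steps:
C(R) = 6*R²
w = 2 (w = -2*(-1) = 2)
B(W) = 2 + W (B(W) = W + 2 = 2 + W)
z(v) = 12 (z(v) = -2 + 14 = 12)
U(c) = 4/c (U(c) = (2 + 2)/c = 4/c)
(-206 + z(-4)) + U(C(-3)) = (-206 + 12) + 4/((6*(-3)²)) = -194 + 4/((6*9)) = -194 + 4/54 = -194 + 4*(1/54) = -194 + 2/27 = -5236/27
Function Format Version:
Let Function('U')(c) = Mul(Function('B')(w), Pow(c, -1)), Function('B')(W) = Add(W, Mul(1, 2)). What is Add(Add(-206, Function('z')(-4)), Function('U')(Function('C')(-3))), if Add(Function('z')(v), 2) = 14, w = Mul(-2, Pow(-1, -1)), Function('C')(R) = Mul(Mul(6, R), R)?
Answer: Rational(-5236, 27) ≈ -193.93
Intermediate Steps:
Function('C')(R) = Mul(6, Pow(R, 2))
w = 2 (w = Mul(-2, -1) = 2)
Function('B')(W) = Add(2, W) (Function('B')(W) = Add(W, 2) = Add(2, W))
Function('z')(v) = 12 (Function('z')(v) = Add(-2, 14) = 12)
Function('U')(c) = Mul(4, Pow(c, -1)) (Function('U')(c) = Mul(Add(2, 2), Pow(c, -1)) = Mul(4, Pow(c, -1)))
Add(Add(-206, Function('z')(-4)), Function('U')(Function('C')(-3))) = Add(Add(-206, 12), Mul(4, Pow(Mul(6, Pow(-3, 2)), -1))) = Add(-194, Mul(4, Pow(Mul(6, 9), -1))) = Add(-194, Mul(4, Pow(54, -1))) = Add(-194, Mul(4, Rational(1, 54))) = Add(-194, Rational(2, 27)) = Rational(-5236, 27)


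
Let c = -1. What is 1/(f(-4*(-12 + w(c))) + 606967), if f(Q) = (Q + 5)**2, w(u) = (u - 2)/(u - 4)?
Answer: 25/15238184 ≈ 1.6406e-6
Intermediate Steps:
w(u) = (-2 + u)/(-4 + u)
f(Q) = (5 + Q)**2
1/(f(-4*(-12 + w(c))) + 606967) = 1/((5 - 4*(-12 + (-2 - 1)/(-4 - 1)))**2 + 606967) = 1/((5 - 4*(-12 - 3/(-5)))**2 + 606967) = 1/((5 - 4*(-12 - 1/5*(-3)))**2 + 606967) = 1/((5 - 4*(-12 + 3/5))**2 + 606967) = 1/((5 - 4*(-57/5))**2 + 606967) = 1/((5 + 228/5)**2 + 606967) = 1/((253/5)**2 + 606967) = 1/(64009/25 + 606967) = 1/(15238184/25) = 25/15238184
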